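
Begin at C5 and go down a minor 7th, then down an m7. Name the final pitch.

A minor seventh down from C5 is D4.
Down a minor seventh from D4: E3 (10 semitones down).

E3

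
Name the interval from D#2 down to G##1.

Descending from D#2 to G##1 is the same interval as ascending G##1 to D#2.
G to D spans five letter names (G-A-B-C-D): a fifth.
The perfect fifth is 7 semitones; here we have 6, one semitone narrower: diminished.

diminished fifth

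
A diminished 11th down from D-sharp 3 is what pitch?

A-double-sharp 1

Counting four letter names plus an octave down from D lands on A.
A diminished eleventh is 16 semitones; 16 semitones down from D#3 gives A##1.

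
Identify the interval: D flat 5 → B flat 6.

D to B spans six letter names (D-E-F-G-A-B), plus an octave — that makes it a thirteenth of some quality.
Counting semitones, Db5→Bb6 is 21, which is the major thirteenth.
(Equivalently, a compound major sixth: a major sixth plus an octave.)

major thirteenth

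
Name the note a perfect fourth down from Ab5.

Eb5

The fourth takes the letter from A down to E.
A perfect fourth spans 5 semitones, so from Ab5 the target pitch is Eb5.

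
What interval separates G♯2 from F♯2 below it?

M2

Descending from G#2 to F#2 is the same interval as ascending F#2 to G#2.
F to G spans two letter names (F-G): a second.
The major second spans 2 semitones, and F#2 to G#2 is exactly 2 semitones — so this is a major second.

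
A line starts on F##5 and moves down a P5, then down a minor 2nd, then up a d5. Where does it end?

E#5

Down a perfect fifth from F##5: B#4 (7 semitones down).
A minor second down from B#4 is A##4.
Up a diminished fifth from A##4: E#5 (6 semitones up).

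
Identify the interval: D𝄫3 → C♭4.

major seventh

D to C spans seven letter names (D-E-F-G-A-B-C): a seventh.
The major seventh spans 11 semitones, and Dbb3 to Cb4 is exactly 11 semitones — so this is a major seventh.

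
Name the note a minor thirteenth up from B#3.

Six letters up from B (plus an octave) reaches G.
Moving 20 semitones up from B#3 (the size of a minor thirteenth) reaches G#5.

G#5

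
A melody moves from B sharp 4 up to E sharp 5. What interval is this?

perfect fourth

B to E spans four letter names (B-C-D-E) — that makes it a fourth of some quality.
B#4 to E#5 is 5 semitones, matching the perfect fourth exactly, so the quality is perfect.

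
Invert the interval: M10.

First reduce the compound major tenth to its simple form, a major third.
Interval numbers invert to sum to nine: 3 + 6 = 9, so a third inverts to a sixth.
And major becomes minor under inversion, so we get a minor sixth.

minor 6th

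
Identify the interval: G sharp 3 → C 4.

diminished fourth

G to C spans four letter names (G-A-B-C) — that makes it a fourth of some quality.
G#3 to C4 spans 4 semitones — one semitone narrower than the perfect fourth (5) — giving a diminished fourth.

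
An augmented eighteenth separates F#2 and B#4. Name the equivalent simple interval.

Each octave removed subtracts seven from the number: 18 − 14 = 4.
Quality carries through unchanged, so the simple form is an augmented fourth.

augmented fourth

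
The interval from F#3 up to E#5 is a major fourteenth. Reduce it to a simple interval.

Subtracting seven from the interval number removes an octave: 14 − 7 = 7.
Quality carries through unchanged, so the simple form is a major seventh.

M7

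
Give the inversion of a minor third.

M6

Interval numbers invert to sum to nine: 3 + 6 = 9, so a third inverts to a sixth.
The quality also flips — minor becomes major — giving a major sixth.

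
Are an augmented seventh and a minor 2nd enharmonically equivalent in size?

12 semitones (augmented seventh) vs 1 semitone (minor second): not equal.

No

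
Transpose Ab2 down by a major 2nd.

Gb2

Counting two letter names down from A lands on G.
A major second is 2 semitones; 2 semitones down from Ab2 gives Gb2.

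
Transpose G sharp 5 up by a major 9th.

The ninth's letter: G up two letter names plus an octave → A.
Moving 14 semitones up from G#5 (the size of a major ninth) reaches A#6.

A sharp 6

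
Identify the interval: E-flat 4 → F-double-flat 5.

diminished ninth

E to F spans two letter names (E-F), plus an octave, so the interval is some kind of ninth.
The major ninth is 14 semitones; here we have 12, two semitones narrower: diminished.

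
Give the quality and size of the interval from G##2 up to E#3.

minor sixth

G to E spans six letter names (G-A-B-C-D-E): a sixth.
G##2 to E#3 is 8 semitones, a half step short of the major sixth (9), so this is minor.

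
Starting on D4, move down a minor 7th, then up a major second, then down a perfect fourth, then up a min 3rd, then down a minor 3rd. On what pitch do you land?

A minor seventh down from D4 is E3.
A major second up from E3 is F#3.
F#3 down a perfect fourth → C#3 (5 semitones).
A minor third up from C#3 is E3.
A minor third down from E3 is C#3.

C#3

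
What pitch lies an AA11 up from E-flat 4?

The eleventh's letter: E up four letter names plus an octave → A.
A doubly augmented eleventh spans 19 semitones, so from Eb4 the target pitch is A#5.

A-sharp 5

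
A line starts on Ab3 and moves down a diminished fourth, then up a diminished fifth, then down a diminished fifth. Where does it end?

E3

A diminished fourth down from Ab3 is E3.
E3 up a diminished fifth → Bb3 (6 semitones).
A diminished fifth down from Bb3 is E3.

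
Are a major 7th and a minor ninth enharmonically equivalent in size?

No

11 semitones (major seventh) vs 13 semitones (minor ninth): not equal.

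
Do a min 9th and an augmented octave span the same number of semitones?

A minor ninth = 13 semitones = an augmented octave; enharmonically equal.

Yes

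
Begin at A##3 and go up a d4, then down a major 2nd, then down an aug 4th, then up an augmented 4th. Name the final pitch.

A##3 up a diminished fourth → D#4 (4 semitones).
A major second down from D#4 is C#4.
C#4 down an augmented fourth → G3 (6 semitones).
Up an augmented fourth from G3: C#4 (6 semitones up).

C#4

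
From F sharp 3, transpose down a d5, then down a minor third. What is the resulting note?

A diminished fifth down from F#3 is B#2.
A minor third down from B#2 is G##2.

G double-sharp 2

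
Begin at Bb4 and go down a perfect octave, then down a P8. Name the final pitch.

Bb4 down a perfect octave → Bb3 (12 semitones).
Down a perfect octave from Bb3: Bb2 (12 semitones down).

Bb2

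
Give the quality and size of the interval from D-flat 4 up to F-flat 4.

m3

D to F spans three letter names (D-E-F) — that makes it a third of some quality.
Db4 to Fb4 is 3 semitones, a half step short of the major third (4), so this is minor.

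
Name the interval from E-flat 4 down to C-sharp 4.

Descending from Eb4 to C#4 is the same interval as ascending C#4 to Eb4.
C to E spans three letter names (C-D-E) — that makes it a third of some quality.
C#4 to Eb4 spans 2 semitones — two semitones narrower than the major third (4) — giving a diminished third.

d3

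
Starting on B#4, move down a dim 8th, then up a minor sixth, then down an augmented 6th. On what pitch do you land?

B#4 down a diminished octave → B##3 (11 semitones).
B##3 up a minor sixth → G##4 (8 semitones).
An augmented sixth down from G##4 is B3.

B3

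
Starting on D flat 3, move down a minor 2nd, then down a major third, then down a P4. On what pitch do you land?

Db3 down a minor second → C3 (1 semitone).
A major third down from C3 is Ab2.
Down a perfect fourth from Ab2: Eb2 (5 semitones down).

E flat 2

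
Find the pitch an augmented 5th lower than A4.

Db4

Five letter names down from A: D.
An augmented fifth spans 8 semitones, so from A4 the target pitch is Db4.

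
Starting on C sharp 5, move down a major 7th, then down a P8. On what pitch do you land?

Down a major seventh from C#5: D4 (11 semitones down).
A perfect octave down from D4 is D3.

D 3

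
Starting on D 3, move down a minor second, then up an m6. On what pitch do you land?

A minor second down from D3 is C#3.
Up a minor sixth from C#3: A3 (8 semitones up).

A 3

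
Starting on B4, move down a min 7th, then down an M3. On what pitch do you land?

A3

A minor seventh down from B4 is C#4.
A major third down from C#4 is A3.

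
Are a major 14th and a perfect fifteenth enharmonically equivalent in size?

A major fourteenth spans 23 semitones; a perfect fifteenth spans 24 semitones. They differ by 1.

No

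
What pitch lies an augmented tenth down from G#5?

Three letters down from G (plus an octave) reaches E.
An augmented tenth spans 17 semitones, so from G#5 the target pitch is Eb4.

Eb4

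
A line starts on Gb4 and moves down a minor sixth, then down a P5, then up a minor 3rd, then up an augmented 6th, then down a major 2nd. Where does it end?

D4

A minor sixth down from Gb4 is Bb3.
Bb3 down a perfect fifth → Eb3 (7 semitones).
A minor third up from Eb3 is Gb3.
An augmented sixth up from Gb3 is E4.
Down a major second from E4: D4 (2 semitones down).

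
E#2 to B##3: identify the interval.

E to B spans five letter names (E-F-G-A-B), plus an octave, so the interval is some kind of twelfth.
E#2 to B##3 spans 20 semitones — one semitone wider than the perfect twelfth (19) — giving an augmented twelfth.
(Equivalently, a compound augmented fifth: an augmented fifth plus an octave.)

augmented twelfth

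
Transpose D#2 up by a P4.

Counting four letter names up from D lands on G.
A perfect fourth spans 5 semitones, so from D#2 the target pitch is G#2.

G#2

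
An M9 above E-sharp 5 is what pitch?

F-double-sharp 6

Two letters up from E (plus an octave) reaches F.
Moving 14 semitones up from E#5 (the size of a major ninth) reaches F##6.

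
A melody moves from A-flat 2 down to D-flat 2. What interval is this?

perfect fifth

Descending from Ab2 to Db2 is the same interval as ascending Db2 to Ab2.
D to A spans five letter names (D-E-F-G-A): a fifth.
Counting semitones, Db2→Ab2 is 7, which is the perfect fifth.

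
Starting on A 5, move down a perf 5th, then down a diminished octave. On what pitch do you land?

Down a perfect fifth from A5: D5 (7 semitones down).
D5 down a diminished octave → D#4 (11 semitones).

D sharp 4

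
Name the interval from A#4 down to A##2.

diminished 15th

Descending from A#4 to A##2 is the same interval as ascending A##2 to A#4.
A to A is the same letter name, plus 2 octaves: a fifteenth.
A##2 to A#4 spans 23 semitones — one semitone narrower than the perfect fifteenth (24) — giving a diminished fifteenth.
(Equivalently, a compound diminished octave: a diminished octave plus an octave.)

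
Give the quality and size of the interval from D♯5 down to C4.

augmented ninth

Descending from D#5 to C4 is the same interval as ascending C4 to D#5.
C to D spans two letter names (C-D), plus an octave, so the interval is some kind of ninth.
The major ninth is 14 semitones; here we have 15, one semitone wider: augmented.
(Equivalently, a compound augmented second: an augmented second plus an octave.)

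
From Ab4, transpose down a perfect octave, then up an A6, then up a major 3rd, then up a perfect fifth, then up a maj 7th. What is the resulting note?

Down a perfect octave from Ab4: Ab3 (12 semitones down).
Ab3 up an augmented sixth → F#4 (10 semitones).
Up a major third from F#4: A#4 (4 semitones up).
A perfect fifth up from A#4 is E#5.
E#5 up a major seventh → D##6 (11 semitones).

D##6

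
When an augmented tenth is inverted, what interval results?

First reduce the compound augmented tenth to its simple form, an augmented third.
The rule of nine gives the new number: 9 − 3 = 6, so a third becomes a sixth.
The quality also flips — augmented becomes diminished — giving a diminished sixth.

diminished sixth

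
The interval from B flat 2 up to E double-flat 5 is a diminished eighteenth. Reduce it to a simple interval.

Subtracting seven from the interval number removes an octave: 18 − 14 = 4.
So a diminished eighteenth is 2 octaves plus a diminished fourth. The quality is unchanged.

diminished 4th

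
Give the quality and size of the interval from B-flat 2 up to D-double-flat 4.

d10

B to D spans three letter names (B-C-D), plus an octave, so the interval is some kind of tenth.
A major tenth would be 16 semitones; Bb2 to Dbb4 is 14, two semitones narrower, so the interval is diminished.
(Equivalently, a compound diminished third: a diminished third plus an octave.)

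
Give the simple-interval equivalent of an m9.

Each octave removed subtracts seven from the number: 9 − 7 = 2.
So a minor ninth is an octave plus a minor second. The quality is unchanged.

minor second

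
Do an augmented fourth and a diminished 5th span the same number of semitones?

Yes

An augmented fourth spans 6 semitones, and a diminished fifth also spans 6 semitones — they're enharmonic.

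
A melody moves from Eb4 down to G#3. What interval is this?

diminished sixth

Descending from Eb4 to G#3 is the same interval as ascending G#3 to Eb4.
G to E spans six letter names (G-A-B-C-D-E), so the interval is some kind of sixth.
The major sixth is 9 semitones; here we have 7, two semitones narrower: diminished.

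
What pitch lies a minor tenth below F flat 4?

D flat 3

The tenth's letter: F down three letter names plus an octave → D.
Moving 15 semitones down from Fb4 (the size of a minor tenth) reaches Db3.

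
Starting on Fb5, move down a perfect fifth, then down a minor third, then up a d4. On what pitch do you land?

Fb5 down a perfect fifth → Bbb4 (7 semitones).
Bbb4 down a minor third → Gb4 (3 semitones).
Up a diminished fourth from Gb4: Cbb5 (4 semitones up).

Cbb5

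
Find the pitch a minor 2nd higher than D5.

Eb5

The second takes the letter from D up to E.
A minor second is 1 semitone; 1 semitone up from D5 gives Eb5.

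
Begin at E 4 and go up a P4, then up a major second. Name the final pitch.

E4 up a perfect fourth → A4 (5 semitones).
A major second up from A4 is B4.

B 4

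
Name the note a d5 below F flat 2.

B flat 1

Five letter names down from F: B.
Moving 6 semitones down from Fb2 (the size of a diminished fifth) reaches Bb1.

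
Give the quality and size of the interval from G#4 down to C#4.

Descending from G#4 to C#4 is the same interval as ascending C#4 to G#4.
C to G spans five letter names (C-D-E-F-G) — that makes it a fifth of some quality.
C#4 to G#4 is 7 semitones, matching the perfect fifth exactly, so the quality is perfect.

perfect 5th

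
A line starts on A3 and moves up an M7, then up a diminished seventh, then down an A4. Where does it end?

Cb5

A3 up a major seventh → G#4 (11 semitones).
G#4 up a diminished seventh → F5 (9 semitones).
F5 down an augmented fourth → Cb5 (6 semitones).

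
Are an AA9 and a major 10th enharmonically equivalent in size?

A doubly augmented ninth spans 16 semitones, and a major tenth also spans 16 semitones — they're enharmonic.

Yes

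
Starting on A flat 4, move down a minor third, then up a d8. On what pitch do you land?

F flat 5

Down a minor third from Ab4: F4 (3 semitones down).
F4 up a diminished octave → Fb5 (11 semitones).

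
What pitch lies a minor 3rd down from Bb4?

The third takes the letter from B down to G.
A minor third spans 3 semitones, so from Bb4 the target pitch is G4.

G4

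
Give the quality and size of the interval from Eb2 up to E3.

A8

E to E is the same letter name, plus an octave — that makes it an octave of some quality.
The perfect octave is 12 semitones; here we have 13, one semitone wider: augmented.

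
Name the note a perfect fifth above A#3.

E#4

The fifth takes the letter from A up to E.
Moving 7 semitones up from A#3 (the size of a perfect fifth) reaches E#4.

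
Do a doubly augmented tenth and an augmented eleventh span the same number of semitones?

Yes

A doubly augmented tenth = 18 semitones = an augmented eleventh; enharmonically equal.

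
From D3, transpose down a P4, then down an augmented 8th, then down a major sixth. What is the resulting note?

Cb1

D3 down a perfect fourth → A2 (5 semitones).
Down an augmented octave from A2: Ab1 (13 semitones down).
A major sixth down from Ab1 is Cb1.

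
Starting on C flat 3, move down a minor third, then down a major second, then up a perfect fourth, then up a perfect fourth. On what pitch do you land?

F flat 3

Cb3 down a minor third → Ab2 (3 semitones).
Down a major second from Ab2: Gb2 (2 semitones down).
Up a perfect fourth from Gb2: Cb3 (5 semitones up).
Up a perfect fourth from Cb3: Fb3 (5 semitones up).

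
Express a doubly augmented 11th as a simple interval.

doubly augmented fourth

Take out an octave (7 from the number): 11 − 7 = 4.
That makes a doubly augmented eleventh a compound doubly augmented fourth — an octave plus a doubly augmented fourth.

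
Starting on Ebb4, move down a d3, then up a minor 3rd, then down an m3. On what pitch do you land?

A diminished third down from Ebb4 is C4.
Up a minor third from C4: Eb4 (3 semitones up).
A minor third down from Eb4 is C4.

C4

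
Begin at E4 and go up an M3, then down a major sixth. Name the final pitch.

Up a major third from E4: G#4 (4 semitones up).
G#4 down a major sixth → B3 (9 semitones).

B3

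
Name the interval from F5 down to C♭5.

Descending from F5 to Cb5 is the same interval as ascending Cb5 to F5.
C to F spans four letter names (C-D-E-F), so the interval is some kind of fourth.
A perfect fourth would be 5 semitones; Cb5 to F5 is 6, one semitone wider, so the interval is augmented.

A4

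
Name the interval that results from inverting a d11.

First reduce the compound diminished eleventh to its simple form, a diminished fourth.
Interval numbers invert to sum to nine: 4 + 5 = 9, so a fourth inverts to a fifth.
And diminished becomes augmented under inversion, so we get an augmented fifth.

augmented 5th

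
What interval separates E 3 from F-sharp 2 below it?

minor seventh

Descending from E3 to F#2 is the same interval as ascending F#2 to E3.
F to E spans seven letter names (F-G-A-B-C-D-E) — that makes it a seventh of some quality.
A major seventh would be 11 semitones, but F#2 to E3 is 10 — one semitone narrower, making it a minor seventh.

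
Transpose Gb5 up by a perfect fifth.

Db6

The fifth takes the letter from G up to D.
A perfect fifth is 7 semitones; 7 semitones up from Gb5 gives Db6.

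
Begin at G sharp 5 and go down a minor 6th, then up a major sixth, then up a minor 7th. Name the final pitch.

F double-sharp 6

G#5 down a minor sixth → B#4 (8 semitones).
A major sixth up from B#4 is G##5.
G##5 up a minor seventh → F##6 (10 semitones).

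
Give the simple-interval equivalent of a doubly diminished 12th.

Subtracting seven from the interval number removes an octave: 12 − 7 = 5.
That makes a doubly diminished twelfth a compound doubly diminished fifth — an octave plus a doubly diminished fifth.

doubly diminished 5th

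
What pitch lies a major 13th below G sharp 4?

Six letters down from G (plus an octave) reaches B.
A major thirteenth spans 21 semitones, so from G#4 the target pitch is B2.

B 2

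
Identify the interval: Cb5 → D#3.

Descending from Cb5 to D#3 is the same interval as ascending D#3 to Cb5.
D to C spans seven letter names (D-E-F-G-A-B-C), plus an octave — that makes it a fourteenth of some quality.
A major fourteenth would be 23 semitones; D#3 to Cb5 is 20, three semitones narrower, so the interval is doubly diminished.
(Equivalently, a compound doubly diminished seventh: a doubly diminished seventh plus an octave.)

doubly diminished fourteenth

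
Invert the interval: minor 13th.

First reduce the compound minor thirteenth to its simple form, a minor sixth.
Interval numbers invert to sum to nine: 6 + 3 = 9, so a sixth inverts to a third.
And minor becomes major under inversion, so we get a major third.

major third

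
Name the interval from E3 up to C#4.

major sixth

E to C spans six letter names (E-F-G-A-B-C): a sixth.
The major sixth spans 9 semitones, and E3 to C#4 is exactly 9 semitones — so this is a major sixth.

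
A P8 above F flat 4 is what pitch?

The letter stays F (same as the start), shifted an octave up.
A perfect octave spans 12 semitones, so from Fb4 the target pitch is Fb5.

F flat 5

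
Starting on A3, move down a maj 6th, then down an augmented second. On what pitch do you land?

Bbb2

Down a major sixth from A3: C3 (9 semitones down).
C3 down an augmented second → Bbb2 (3 semitones).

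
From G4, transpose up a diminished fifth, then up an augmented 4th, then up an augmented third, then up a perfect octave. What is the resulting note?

B#6

Up a diminished fifth from G4: Db5 (6 semitones up).
Up an augmented fourth from Db5: G5 (6 semitones up).
Up an augmented third from G5: B#5 (5 semitones up).
B#5 up a perfect octave → B#6 (12 semitones).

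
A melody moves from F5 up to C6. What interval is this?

F to C spans five letter names (F-G-A-B-C) — that makes it a fifth of some quality.
F5 to C6 is 7 semitones, matching the perfect fifth exactly, so the quality is perfect.

perfect fifth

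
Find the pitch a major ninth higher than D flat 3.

Counting two letter names plus an octave up from D lands on E.
A major ninth is 14 semitones; 14 semitones up from Db3 gives Eb4.

E flat 4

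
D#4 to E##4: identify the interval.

D to E spans two letter names (D-E), so the interval is some kind of second.
D#4 to E##4 spans 3 semitones — one semitone wider than the major second (2) — giving an augmented second.

augmented second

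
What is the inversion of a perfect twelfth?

First reduce the compound perfect twelfth to its simple form, a perfect fifth.
Interval numbers invert to sum to nine: 5 + 4 = 9, so a fifth inverts to a fourth.
The quality also flips — perfect stays perfect — giving a perfect fourth.

P4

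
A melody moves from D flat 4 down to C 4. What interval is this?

minor 2nd

Descending from Db4 to C4 is the same interval as ascending C4 to Db4.
C to D spans two letter names (C-D), so the interval is some kind of second.
At 1 semitone, C4→Db4 falls one short of a major second: minor.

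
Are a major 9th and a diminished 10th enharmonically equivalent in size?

Both span 14 semitones: a major ninth and a diminished tenth are the same chromatic distance.

Yes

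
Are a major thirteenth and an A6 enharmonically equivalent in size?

No

A major thirteenth spans 21 semitones; an augmented sixth spans 10 semitones. They differ by 11.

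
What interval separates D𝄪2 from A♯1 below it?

Descending from D##2 to A#1 is the same interval as ascending A#1 to D##2.
A to D spans four letter names (A-B-C-D): a fourth.
The perfect fourth is 5 semitones; here we have 6, one semitone wider: augmented.

A4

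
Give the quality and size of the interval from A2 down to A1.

Descending from A2 to A1 is the same interval as ascending A1 to A2.
A to A is the same letter name, plus an octave: an octave.
Counting semitones, A1→A2 is 12, which is the perfect octave.

P8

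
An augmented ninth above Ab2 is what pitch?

B3

The ninth's letter: A up two letter names plus an octave → B.
An augmented ninth is 15 semitones; 15 semitones up from Ab2 gives B3.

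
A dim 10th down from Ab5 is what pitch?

F#4

Three letters down from A (plus an octave) reaches F.
A diminished tenth spans 14 semitones, so from Ab5 the target pitch is F#4.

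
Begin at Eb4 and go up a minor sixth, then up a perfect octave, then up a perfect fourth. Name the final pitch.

Fb6

Eb4 up a minor sixth → Cb5 (8 semitones).
Up a perfect octave from Cb5: Cb6 (12 semitones up).
Up a perfect fourth from Cb6: Fb6 (5 semitones up).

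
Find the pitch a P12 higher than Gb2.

Db4

Counting five letter names plus an octave up from G lands on D.
A perfect twelfth spans 19 semitones, so from Gb2 the target pitch is Db4.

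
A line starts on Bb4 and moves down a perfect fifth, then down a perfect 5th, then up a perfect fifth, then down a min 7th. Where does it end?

F3

Down a perfect fifth from Bb4: Eb4 (7 semitones down).
Down a perfect fifth from Eb4: Ab3 (7 semitones down).
Ab3 up a perfect fifth → Eb4 (7 semitones).
A minor seventh down from Eb4 is F3.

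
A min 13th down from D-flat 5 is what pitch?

Six letters down from D (plus an octave) reaches F.
A minor thirteenth is 20 semitones; 20 semitones down from Db5 gives F3.

F 3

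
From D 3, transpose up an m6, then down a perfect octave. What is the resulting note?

B flat 2

Up a minor sixth from D3: Bb3 (8 semitones up).
Bb3 down a perfect octave → Bb2 (12 semitones).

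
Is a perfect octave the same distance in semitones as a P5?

A perfect octave spans 12 semitones; a perfect fifth spans 7 semitones. They differ by 5.

No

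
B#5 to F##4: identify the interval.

Descending from B#5 to F##4 is the same interval as ascending F##4 to B#5.
F to B spans four letter names (F-G-A-B), plus an octave — that makes it an eleventh of some quality.
Counting semitones, F##4→B#5 is 17, which is the perfect eleventh.
(Equivalently, a compound perfect fourth: a perfect fourth plus an octave.)

P11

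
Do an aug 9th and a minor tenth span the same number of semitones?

Yes

Both span 15 semitones: an augmented ninth and a minor tenth are the same chromatic distance.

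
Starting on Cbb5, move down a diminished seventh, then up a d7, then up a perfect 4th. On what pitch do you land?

Fbb5

Cbb5 down a diminished seventh → Db4 (9 semitones).
Db4 up a diminished seventh → Cbb5 (9 semitones).
Cbb5 up a perfect fourth → Fbb5 (5 semitones).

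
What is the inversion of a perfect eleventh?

First reduce the compound perfect eleventh to its simple form, a perfect fourth.
Inverted interval numbers add to nine, so a fourth pairs with a fifth (4 + 5 = 9).
And perfect stays perfect under inversion, so we get a perfect fifth.

P5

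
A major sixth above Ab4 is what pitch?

Counting six letter names up from A lands on F.
A major sixth is 9 semitones; 9 semitones up from Ab4 gives F5.

F5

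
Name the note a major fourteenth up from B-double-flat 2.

The fourteenth's letter: B up seven letter names plus an octave → A.
A major fourteenth spans 23 semitones, so from Bbb2 the target pitch is Ab4.

A-flat 4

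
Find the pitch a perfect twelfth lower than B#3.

Counting five letter names plus an octave down from B lands on E.
Moving 19 semitones down from B#3 (the size of a perfect twelfth) reaches E#2.

E#2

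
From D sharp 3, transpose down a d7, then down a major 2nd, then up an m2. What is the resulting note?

E sharp 2

Down a diminished seventh from D#3: E##2 (9 semitones down).
A major second down from E##2 is D##2.
A minor second up from D##2 is E#2.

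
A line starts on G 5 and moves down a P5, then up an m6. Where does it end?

A flat 5

A perfect fifth down from G5 is C5.
Up a minor sixth from C5: Ab5 (8 semitones up).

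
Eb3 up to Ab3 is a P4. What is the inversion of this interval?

The rule of nine gives the new number: 9 − 4 = 5, so a fourth becomes a fifth.
The quality also flips — perfect stays perfect — giving a perfect fifth.

perfect fifth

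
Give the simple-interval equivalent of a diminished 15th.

d8

Take out an octave (7 from the number): 15 − 7 = 8.
So a diminished fifteenth is an octave plus a diminished octave. The quality is unchanged.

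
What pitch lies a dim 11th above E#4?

Counting four letter names plus an octave up from E lands on A.
A diminished eleventh spans 16 semitones, so from E#4 the target pitch is A5.

A5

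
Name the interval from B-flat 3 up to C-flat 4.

B to C spans two letter names (B-C) — that makes it a second of some quality.
At 1 semitone, Bb3→Cb4 falls one short of a major second: minor.

minor 2nd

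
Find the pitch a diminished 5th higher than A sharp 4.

Counting five letter names up from A lands on E.
A diminished fifth spans 6 semitones, so from A#4 the target pitch is E5.

E 5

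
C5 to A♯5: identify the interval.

A6

C to A spans six letter names (C-D-E-F-G-A): a sixth.
A major sixth would be 9 semitones; C5 to A#5 is 10, one semitone wider, so the interval is augmented.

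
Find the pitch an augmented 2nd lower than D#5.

Counting two letter names down from D lands on C.
An augmented second spans 3 semitones, so from D#5 the target pitch is C5.

C5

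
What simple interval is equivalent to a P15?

P8

Each octave removed subtracts seven from the number: 15 − 7 = 8.
So a perfect fifteenth is an octave plus a perfect octave. The quality is unchanged.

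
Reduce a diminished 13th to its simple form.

diminished sixth

Subtracting seven from the interval number removes an octave: 13 − 7 = 6.
Quality carries through unchanged, so the simple form is a diminished sixth.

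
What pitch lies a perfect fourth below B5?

Four letter names down from B: F.
Moving 5 semitones down from B5 (the size of a perfect fourth) reaches F#5.

F#5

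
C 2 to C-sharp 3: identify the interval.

augmented 8th

C to C is the same letter name, plus an octave, so the interval is some kind of octave.
The perfect octave is 12 semitones; here we have 13, one semitone wider: augmented.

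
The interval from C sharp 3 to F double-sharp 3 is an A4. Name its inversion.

diminished fifth

Inverted interval numbers add to nine, so a fourth pairs with a fifth (4 + 5 = 9).
The quality also flips — augmented becomes diminished — giving a diminished fifth.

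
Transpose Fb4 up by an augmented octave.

F5

The letter stays F (same as the start), shifted an octave up.
Moving 13 semitones up from Fb4 (the size of an augmented octave) reaches F5.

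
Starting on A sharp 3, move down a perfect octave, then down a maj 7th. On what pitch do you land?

A#3 down a perfect octave → A#2 (12 semitones).
A major seventh down from A#2 is B1.

B 1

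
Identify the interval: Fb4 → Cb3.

perfect 11th

Descending from Fb4 to Cb3 is the same interval as ascending Cb3 to Fb4.
C to F spans four letter names (C-D-E-F), plus an octave, so the interval is some kind of eleventh.
Counting semitones, Cb3→Fb4 is 17, which is the perfect eleventh.
(Equivalently, a compound perfect fourth: a perfect fourth plus an octave.)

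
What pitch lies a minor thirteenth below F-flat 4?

A-flat 2

Counting six letter names plus an octave down from F lands on A.
A minor thirteenth is 20 semitones; 20 semitones down from Fb4 gives Ab2.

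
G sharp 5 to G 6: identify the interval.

diminished 8th

G to G is the same letter name, plus an octave: an octave.
The perfect octave is 12 semitones; here we have 11, one semitone narrower: diminished.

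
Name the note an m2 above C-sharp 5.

D 5

The second takes the letter from C up to D.
Moving 1 semitone up from C#5 (the size of a minor second) reaches D5.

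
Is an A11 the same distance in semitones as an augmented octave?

An augmented eleventh is 18 semitones but an augmented octave is 13 semitones — different sizes.

No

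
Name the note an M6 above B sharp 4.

G double-sharp 5

Counting six letter names up from B lands on G.
A major sixth is 9 semitones; 9 semitones up from B#4 gives G##5.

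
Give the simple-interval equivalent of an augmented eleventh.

Each octave removed subtracts seven from the number: 11 − 7 = 4.
Quality carries through unchanged, so the simple form is an augmented fourth.

augmented fourth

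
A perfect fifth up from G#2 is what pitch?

The fifth takes the letter from G up to D.
A perfect fifth is 7 semitones; 7 semitones up from G#2 gives D#3.

D#3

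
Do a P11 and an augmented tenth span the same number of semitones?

Yes

Both span 17 semitones: a perfect eleventh and an augmented tenth are the same chromatic distance.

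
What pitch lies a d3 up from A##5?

Three letter names up from A: C.
A diminished third spans 2 semitones, so from A##5 the target pitch is C#6.

C#6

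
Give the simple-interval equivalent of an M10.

major third

Take out an octave (7 from the number): 10 − 7 = 3.
That makes a major tenth a compound major third — an octave plus a major third.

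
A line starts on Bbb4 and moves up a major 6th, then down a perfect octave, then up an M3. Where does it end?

Bb4

A major sixth up from Bbb4 is Gb5.
Down a perfect octave from Gb5: Gb4 (12 semitones down).
A major third up from Gb4 is Bb4.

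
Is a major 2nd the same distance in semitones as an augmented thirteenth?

No

2 semitones (major second) vs 22 semitones (augmented thirteenth): not equal.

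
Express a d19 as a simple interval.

diminished 5th

Take out 2 octaves (14 from the number): 19 − 14 = 5.
That makes a diminished nineteenth a compound diminished fifth — 2 octaves plus a diminished fifth.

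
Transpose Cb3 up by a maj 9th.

Db4

Counting two letter names plus an octave up from C lands on D.
Moving 14 semitones up from Cb3 (the size of a major ninth) reaches Db4.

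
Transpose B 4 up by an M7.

A-sharp 5

The seventh takes the letter from B up to A.
A major seventh spans 11 semitones, so from B4 the target pitch is A#5.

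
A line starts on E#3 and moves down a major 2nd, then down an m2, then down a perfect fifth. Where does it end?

A major second down from E#3 is D#3.
D#3 down a minor second → C##3 (1 semitone).
A perfect fifth down from C##3 is F##2.

F##2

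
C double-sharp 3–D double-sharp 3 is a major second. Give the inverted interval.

minor seventh

The rule of nine gives the new number: 9 − 2 = 7, so a second becomes a seventh.
Quality inverts too: major becomes minor. That makes the inversion a minor seventh.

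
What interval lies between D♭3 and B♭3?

D to B spans six letter names (D-E-F-G-A-B) — that makes it a sixth of some quality.
Db3 to Bb3 is 9 semitones, matching the major sixth exactly, so the quality is major.

major sixth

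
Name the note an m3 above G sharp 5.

The third takes the letter from G up to B.
A minor third spans 3 semitones, so from G#5 the target pitch is B5.

B 5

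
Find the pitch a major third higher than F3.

A3

Three letter names up from F: A.
A major third spans 4 semitones, so from F3 the target pitch is A3.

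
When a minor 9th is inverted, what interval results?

major 7th

First reduce the compound minor ninth to its simple form, a minor second.
Interval numbers invert to sum to nine: 2 + 7 = 9, so a second inverts to a seventh.
Quality inverts too: minor becomes major. That makes the inversion a major seventh.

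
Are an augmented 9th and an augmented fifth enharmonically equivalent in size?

An augmented ninth is 15 semitones but an augmented fifth is 8 semitones — different sizes.

No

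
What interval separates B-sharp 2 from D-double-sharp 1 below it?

Descending from B#2 to D##1 is the same interval as ascending D##1 to B#2.
D to B spans six letter names (D-E-F-G-A-B), plus an octave: a thirteenth.
At 20 semitones, D##1→B#2 falls one short of a major thirteenth: minor.
(Equivalently, a compound minor sixth: a minor sixth plus an octave.)

minor 13th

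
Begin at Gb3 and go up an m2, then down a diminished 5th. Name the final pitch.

Gb3 up a minor second → Abb3 (1 semitone).
Down a diminished fifth from Abb3: Db3 (6 semitones down).

Db3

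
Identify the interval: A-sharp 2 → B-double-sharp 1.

d7

Descending from A#2 to B##1 is the same interval as ascending B##1 to A#2.
B to A spans seven letter names (B-C-D-E-F-G-A) — that makes it a seventh of some quality.
A major seventh would be 11 semitones; B##1 to A#2 is 9, two semitones narrower, so the interval is diminished.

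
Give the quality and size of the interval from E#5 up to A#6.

perfect 11th

E to A spans four letter names (E-F-G-A), plus an octave: an eleventh.
E#5 to A#6 is 17 semitones, matching the perfect eleventh exactly, so the quality is perfect.
(Equivalently, a compound perfect fourth: a perfect fourth plus an octave.)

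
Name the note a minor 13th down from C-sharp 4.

Six letters down from C (plus an octave) reaches E.
A minor thirteenth is 20 semitones; 20 semitones down from C#4 gives E#2.

E-sharp 2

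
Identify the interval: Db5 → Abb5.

diminished fifth

D to A spans five letter names (D-E-F-G-A): a fifth.
A perfect fifth would be 7 semitones; Db5 to Abb5 is 6, one semitone narrower, so the interval is diminished.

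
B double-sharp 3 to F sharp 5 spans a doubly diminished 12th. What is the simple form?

Take out an octave (7 from the number): 12 − 7 = 5.
Quality carries through unchanged, so the simple form is a doubly diminished fifth.

doubly diminished 5th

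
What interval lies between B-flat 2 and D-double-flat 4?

B to D spans three letter names (B-C-D), plus an octave — that makes it a tenth of some quality.
Bb2 to Dbb4 spans 14 semitones — two semitones narrower than the major tenth (16) — giving a diminished tenth.
(Equivalently, a compound diminished third: a diminished third plus an octave.)

diminished 10th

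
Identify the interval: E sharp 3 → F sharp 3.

E to F spans two letter names (E-F): a second.
E#3 to F#3 is 1 semitone, a half step short of the major second (2), so this is minor.

m2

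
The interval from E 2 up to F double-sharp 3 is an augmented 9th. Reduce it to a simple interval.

A2

Subtracting seven from the interval number removes an octave: 9 − 7 = 2.
Quality carries through unchanged, so the simple form is an augmented second.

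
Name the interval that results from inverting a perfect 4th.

perfect 5th

The rule of nine gives the new number: 9 − 4 = 5, so a fourth becomes a fifth.
And perfect stays perfect under inversion, so we get a perfect fifth.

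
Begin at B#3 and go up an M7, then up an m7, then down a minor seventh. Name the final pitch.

B#3 up a major seventh → A##4 (11 semitones).
A minor seventh up from A##4 is G##5.
Down a minor seventh from G##5: A##4 (10 semitones down).

A##4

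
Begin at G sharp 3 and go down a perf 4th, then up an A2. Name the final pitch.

E double-sharp 3

G#3 down a perfect fourth → D#3 (5 semitones).
D#3 up an augmented second → E##3 (3 semitones).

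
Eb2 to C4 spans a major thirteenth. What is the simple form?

M6

Each octave removed subtracts seven from the number: 13 − 7 = 6.
Quality carries through unchanged, so the simple form is a major sixth.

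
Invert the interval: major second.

minor 7th

Inverted interval numbers add to nine, so a second pairs with a seventh (2 + 7 = 9).
The quality also flips — major becomes minor — giving a minor seventh.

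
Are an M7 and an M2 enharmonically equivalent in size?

No

A major seventh spans 11 semitones; a major second spans 2 semitones. They differ by 9.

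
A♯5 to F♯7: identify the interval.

A to F spans six letter names (A-B-C-D-E-F), plus an octave: a thirteenth.
A major thirteenth would be 21 semitones, but A#5 to F#7 is 20 — one semitone narrower, making it a minor thirteenth.
(Equivalently, a compound minor sixth: a minor sixth plus an octave.)

minor thirteenth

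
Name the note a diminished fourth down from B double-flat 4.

F 4

Four letter names down from B: F.
A diminished fourth is 4 semitones; 4 semitones down from Bbb4 gives F4.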